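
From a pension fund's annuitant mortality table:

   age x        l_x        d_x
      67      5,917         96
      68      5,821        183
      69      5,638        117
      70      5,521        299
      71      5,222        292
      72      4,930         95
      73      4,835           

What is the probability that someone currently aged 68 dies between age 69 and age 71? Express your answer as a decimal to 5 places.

This is the probability of reaching 69 but not 71, conditional on being alive at 68: (l_69 − l_71) / l_68.
= (5,638 − 5,222) / 5,821 = 416 / 5,821 = 0.071465.

0.07147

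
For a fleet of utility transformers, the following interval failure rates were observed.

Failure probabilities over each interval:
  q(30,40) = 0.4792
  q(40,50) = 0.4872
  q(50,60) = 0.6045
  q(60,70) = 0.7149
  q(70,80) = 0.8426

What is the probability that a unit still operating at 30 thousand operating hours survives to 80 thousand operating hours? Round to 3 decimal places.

0.005

The overall survival probability is (1 − 0.4792) × (1 − 0.4872) × (1 − 0.6045) × (1 − 0.7149) × (1 − 0.8426).
= 0.5208 × 0.5128 × 0.3955 × 0.2851 × 0.1574 = 0.004740.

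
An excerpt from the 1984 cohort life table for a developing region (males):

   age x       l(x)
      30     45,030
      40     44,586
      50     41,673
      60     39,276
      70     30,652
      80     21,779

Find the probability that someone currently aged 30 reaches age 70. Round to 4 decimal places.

The conditional survival probability is l(70)/l(30) = 30,652/45,030 = 0.680702.

0.6807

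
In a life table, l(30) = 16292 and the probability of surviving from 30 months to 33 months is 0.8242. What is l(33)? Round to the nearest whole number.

13428

l(33) = l(30) × p = 16292 × 0.8242 = 13428.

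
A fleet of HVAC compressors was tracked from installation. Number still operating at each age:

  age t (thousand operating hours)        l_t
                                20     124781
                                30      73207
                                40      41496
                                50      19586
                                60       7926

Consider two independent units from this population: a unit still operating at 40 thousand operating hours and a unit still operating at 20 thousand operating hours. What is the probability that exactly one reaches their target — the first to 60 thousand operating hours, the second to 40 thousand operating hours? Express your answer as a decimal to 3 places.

0.397

p₁ = l_60/l_40 = 7926/41496 = 0.191006; p₂ = l_40/l_20 = 41496/124781 = 0.332551.
P(exactly one) = p₁(1−p₂) + (1−p₁)p₂ = 0.127487 + 0.269032 = 0.396519.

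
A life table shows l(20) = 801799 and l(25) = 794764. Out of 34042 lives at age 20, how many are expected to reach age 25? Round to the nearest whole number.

33743

The relevant probability is 794764/801799 = 0.991226.
Expected number = 34042 × 0.991226 = 33743.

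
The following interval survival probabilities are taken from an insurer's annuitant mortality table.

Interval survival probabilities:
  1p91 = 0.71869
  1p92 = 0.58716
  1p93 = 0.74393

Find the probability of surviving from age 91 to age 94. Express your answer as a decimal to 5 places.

0.31393

3p91 = 0.71869 × 0.58716 × 0.74393.
= 0.313928.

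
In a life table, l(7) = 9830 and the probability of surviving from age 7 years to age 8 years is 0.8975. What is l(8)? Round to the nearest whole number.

l(8) = l(7) × p = 9830 × 0.8975 = 8822.

8822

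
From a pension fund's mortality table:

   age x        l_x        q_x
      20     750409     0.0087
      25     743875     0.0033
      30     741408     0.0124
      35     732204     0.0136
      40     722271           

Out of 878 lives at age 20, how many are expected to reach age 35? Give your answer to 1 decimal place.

856.7

The relevant probability is 732204/750409 = 0.975740.
Expected number = 878 × 0.975740 = 856.7.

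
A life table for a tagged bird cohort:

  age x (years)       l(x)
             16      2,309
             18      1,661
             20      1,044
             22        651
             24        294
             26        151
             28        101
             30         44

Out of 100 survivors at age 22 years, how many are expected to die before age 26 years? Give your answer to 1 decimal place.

76.8

The relevant probability is 1 − 151/651 = 0.768049.
Expected number = 100 × 0.768049 = 76.8.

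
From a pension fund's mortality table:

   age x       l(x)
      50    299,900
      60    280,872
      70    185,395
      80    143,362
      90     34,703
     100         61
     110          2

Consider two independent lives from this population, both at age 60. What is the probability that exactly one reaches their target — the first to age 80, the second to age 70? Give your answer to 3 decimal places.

0.497

p₁ = l(80)/l(60) = 143,362/280,872 = 0.510418; p₂ = l(70)/l(60) = 185,395/280,872 = 0.660069.
P(exactly one) = p₁(1−p₂) + (1−p₁)p₂ = 0.173507 + 0.323158 = 0.496665.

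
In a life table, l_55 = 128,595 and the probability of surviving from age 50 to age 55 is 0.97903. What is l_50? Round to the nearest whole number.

131349

l_50 = l_55 / p = 128,595 / 0.97903 = 131349.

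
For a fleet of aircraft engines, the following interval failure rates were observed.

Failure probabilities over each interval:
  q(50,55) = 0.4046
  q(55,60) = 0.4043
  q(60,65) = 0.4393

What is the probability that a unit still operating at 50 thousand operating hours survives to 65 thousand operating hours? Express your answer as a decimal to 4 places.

Survival from 50 to 65 is the product of surviving each interval: (1 − 0.4046) × (1 − 0.4043) × (1 − 0.4393).
= 0.5954 × 0.5957 × 0.5607 = 0.198869.

0.1989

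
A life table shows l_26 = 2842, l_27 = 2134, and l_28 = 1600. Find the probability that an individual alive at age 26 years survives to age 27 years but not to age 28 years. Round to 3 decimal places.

This is the probability of reaching 27 but not 28, conditional on being alive at 26: (l_27 − l_28) / l_26.
= (2134 − 1600) / 2842 = 534 / 2842 = 0.187896.

0.188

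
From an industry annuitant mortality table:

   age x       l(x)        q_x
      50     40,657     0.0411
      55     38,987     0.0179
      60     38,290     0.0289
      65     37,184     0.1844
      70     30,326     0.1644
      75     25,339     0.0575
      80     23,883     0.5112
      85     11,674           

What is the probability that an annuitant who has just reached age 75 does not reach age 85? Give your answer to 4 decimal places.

P(die before 85 | alive at 75) = 1 − l(85)/l(75) = 1 − 11,674/25,339 = (13,665)/25,339 = 0.539287.

0.5393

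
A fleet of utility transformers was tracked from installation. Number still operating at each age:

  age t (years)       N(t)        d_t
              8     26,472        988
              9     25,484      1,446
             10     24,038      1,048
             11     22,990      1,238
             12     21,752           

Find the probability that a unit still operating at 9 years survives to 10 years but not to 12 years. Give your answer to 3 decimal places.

This is the probability of reaching 10 but not 12, conditional on being operational at 9: (N(10) − N(12)) / N(9).
= (24,038 − 21,752) / 25,484 = 2,286 / 25,484 = 0.089703.

0.090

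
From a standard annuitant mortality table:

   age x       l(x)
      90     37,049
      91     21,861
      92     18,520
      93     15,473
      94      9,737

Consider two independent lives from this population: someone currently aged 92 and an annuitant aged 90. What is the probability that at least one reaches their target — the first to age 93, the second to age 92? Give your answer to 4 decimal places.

0.9177

p₁ = l(93)/l(92) = 15,473/18,520 = 0.835475; p₂ = l(92)/l(90) = 18,520/37,049 = 0.499879.
P(at least one) = 1 − (1−p₁)(1−p₂) = 1 − 0.164525 × 0.500121 = 0.917718.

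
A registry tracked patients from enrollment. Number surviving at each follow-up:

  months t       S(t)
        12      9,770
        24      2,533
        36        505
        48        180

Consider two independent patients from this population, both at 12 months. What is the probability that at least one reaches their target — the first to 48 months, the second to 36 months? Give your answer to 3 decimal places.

0.069

p₁ = S(48)/S(12) = 180/9,770 = 0.018424; p₂ = S(36)/S(12) = 505/9,770 = 0.051689.
P(at least one) = 1 − (1−p₁)(1−p₂) = 1 − 0.981576 × 0.948311 = 0.069161.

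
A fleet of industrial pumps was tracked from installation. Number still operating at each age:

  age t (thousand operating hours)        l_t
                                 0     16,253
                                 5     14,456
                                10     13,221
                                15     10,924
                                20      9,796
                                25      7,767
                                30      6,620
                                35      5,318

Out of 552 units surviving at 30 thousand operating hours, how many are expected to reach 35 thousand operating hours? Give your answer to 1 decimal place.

443.4

The relevant probability is 5,318/6,620 = 0.803323.
Expected number = 552 × 0.803323 = 443.4.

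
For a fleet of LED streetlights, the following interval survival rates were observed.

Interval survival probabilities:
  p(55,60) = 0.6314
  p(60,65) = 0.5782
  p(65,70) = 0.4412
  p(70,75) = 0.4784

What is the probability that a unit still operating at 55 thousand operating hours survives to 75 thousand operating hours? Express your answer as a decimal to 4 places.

0.0771

The overall survival probability is 0.6314 × 0.5782 × 0.4412 × 0.4784.
= 0.077057.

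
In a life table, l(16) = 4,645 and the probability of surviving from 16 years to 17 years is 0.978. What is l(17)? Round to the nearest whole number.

l(17) = l(16) × p = 4,645 × 0.978 = 4543.

4543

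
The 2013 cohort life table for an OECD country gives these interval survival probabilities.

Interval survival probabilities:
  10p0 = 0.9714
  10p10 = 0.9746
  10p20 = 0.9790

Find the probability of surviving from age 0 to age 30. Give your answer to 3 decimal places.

30p0 = 0.9714 × 0.9746 × 0.9790.
= 0.926845.

0.927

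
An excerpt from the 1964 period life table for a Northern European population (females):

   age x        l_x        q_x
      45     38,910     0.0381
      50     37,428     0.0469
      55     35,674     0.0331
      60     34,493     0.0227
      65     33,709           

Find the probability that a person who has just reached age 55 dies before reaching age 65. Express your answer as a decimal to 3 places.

0.055

P(die before 65 | alive at 55) = 1 − l_65/l_55 = 1 − 33,709/35,674 = (1,965)/35,674 = 0.055082.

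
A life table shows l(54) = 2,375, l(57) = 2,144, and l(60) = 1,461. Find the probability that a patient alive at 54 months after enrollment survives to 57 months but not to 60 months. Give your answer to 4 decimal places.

This is the probability of reaching 57 but not 60, conditional on being alive at 54: (l(57) − l(60)) / l(54).
= (2,144 − 1,461) / 2,375 = 683 / 2,375 = 0.287579.

0.2876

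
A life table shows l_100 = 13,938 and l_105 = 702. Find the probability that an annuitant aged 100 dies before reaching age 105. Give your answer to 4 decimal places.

0.9496

P(die before 105 | alive at 100) = 1 − l_105/l_100 = 1 − 702/13,938 = (13,236)/13,938 = 0.949634.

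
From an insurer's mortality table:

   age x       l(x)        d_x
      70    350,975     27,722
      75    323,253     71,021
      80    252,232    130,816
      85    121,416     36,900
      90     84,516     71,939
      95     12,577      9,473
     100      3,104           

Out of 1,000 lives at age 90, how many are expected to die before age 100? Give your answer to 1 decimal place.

963.3

The relevant probability is 1 − 3,104/84,516 = 0.963273.
Expected number = 1,000 × 0.963273 = 963.3.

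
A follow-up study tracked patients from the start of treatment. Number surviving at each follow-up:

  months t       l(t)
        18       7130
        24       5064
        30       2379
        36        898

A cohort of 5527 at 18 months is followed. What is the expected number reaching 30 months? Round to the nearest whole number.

1844

The relevant probability is 2379/7130 = 0.333661.
Expected number = 5527 × 0.333661 = 1844.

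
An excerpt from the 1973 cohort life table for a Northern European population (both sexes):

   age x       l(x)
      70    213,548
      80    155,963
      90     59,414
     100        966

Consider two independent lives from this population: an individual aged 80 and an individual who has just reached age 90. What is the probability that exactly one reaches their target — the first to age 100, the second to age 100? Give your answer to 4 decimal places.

p₁ = l(100)/l(80) = 966/155,963 = 0.006194; p₂ = l(100)/l(90) = 966/59,414 = 0.016259.
P(exactly one) = p₁(1−p₂) + (1−p₁)p₂ = 0.006093 + 0.016158 = 0.022252.

0.0223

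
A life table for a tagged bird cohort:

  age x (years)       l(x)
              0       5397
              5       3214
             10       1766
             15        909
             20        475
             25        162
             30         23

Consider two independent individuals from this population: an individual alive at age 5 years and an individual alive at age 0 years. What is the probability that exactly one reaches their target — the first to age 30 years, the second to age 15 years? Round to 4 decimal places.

p₁ = l(30)/l(5) = 23/3214 = 0.007156; p₂ = l(15)/l(0) = 909/5397 = 0.168427.
P(exactly one) = p₁(1−p₂) + (1−p₁)p₂ = 0.005951 + 0.167222 = 0.173172.

0.1732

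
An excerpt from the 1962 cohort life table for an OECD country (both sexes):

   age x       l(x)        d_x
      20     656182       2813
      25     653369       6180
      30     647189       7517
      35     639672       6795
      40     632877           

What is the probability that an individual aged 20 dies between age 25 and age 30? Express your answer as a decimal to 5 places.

This is the probability of reaching 25 but not 30, conditional on being alive at 20: (l(25) − l(30)) / l(20).
= (653369 − 647189) / 656182 = 6180 / 656182 = 0.009418.

0.00942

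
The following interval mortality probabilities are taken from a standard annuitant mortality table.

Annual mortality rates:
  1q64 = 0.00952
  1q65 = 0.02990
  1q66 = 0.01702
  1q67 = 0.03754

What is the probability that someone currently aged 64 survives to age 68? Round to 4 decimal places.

0.9091

Survival from 64 to 68 is the product of surviving each interval: (1 − 0.00952) × (1 − 0.02990) × (1 − 0.01702) × (1 − 0.03754).
= 0.99048 × 0.97010 × 0.98298 × 0.96246 = 0.909054.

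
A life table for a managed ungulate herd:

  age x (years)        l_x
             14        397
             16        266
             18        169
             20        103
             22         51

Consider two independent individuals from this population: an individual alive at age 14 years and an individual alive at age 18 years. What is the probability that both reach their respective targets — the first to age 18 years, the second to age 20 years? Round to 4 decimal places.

0.2594

p₁ = l_18/l_14 = 169/397 = 0.425693; p₂ = l_20/l_18 = 103/169 = 0.609467.
P(both) = p₁ × p₂ = 0.425693 × 0.609467 = 0.259446.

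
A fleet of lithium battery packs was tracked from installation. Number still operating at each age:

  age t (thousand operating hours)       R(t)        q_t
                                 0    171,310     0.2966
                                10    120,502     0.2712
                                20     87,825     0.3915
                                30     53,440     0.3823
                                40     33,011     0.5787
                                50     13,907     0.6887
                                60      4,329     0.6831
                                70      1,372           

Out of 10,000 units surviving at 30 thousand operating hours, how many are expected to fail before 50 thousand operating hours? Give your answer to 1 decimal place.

The relevant probability is 1 − 13,907/53,440 = 0.739764.
Expected number = 10,000 × 0.739764 = 7397.6.

7397.6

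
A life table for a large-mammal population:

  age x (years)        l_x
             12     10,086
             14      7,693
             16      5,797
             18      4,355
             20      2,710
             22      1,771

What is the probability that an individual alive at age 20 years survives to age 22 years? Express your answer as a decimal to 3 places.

0.654

The conditional survival probability is l_22/l_20 = 1,771/2,710 = 0.653506.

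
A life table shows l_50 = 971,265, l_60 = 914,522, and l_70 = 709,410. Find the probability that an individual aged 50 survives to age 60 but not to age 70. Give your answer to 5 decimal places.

We want 10|10q50 = (l_60 − l_70)/l_50.
This is the probability of reaching 60 but not 70, conditional on being alive at 50: (l_60 − l_70) / l_50.
= (914,522 − 709,410) / 971,265 = 205,112 / 971,265 = 0.211180.

0.21118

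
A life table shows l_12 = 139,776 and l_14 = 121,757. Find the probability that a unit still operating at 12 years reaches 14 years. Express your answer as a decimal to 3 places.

0.871

The conditional survival probability is l_14/l_12 = 121,757/139,776 = 0.871087.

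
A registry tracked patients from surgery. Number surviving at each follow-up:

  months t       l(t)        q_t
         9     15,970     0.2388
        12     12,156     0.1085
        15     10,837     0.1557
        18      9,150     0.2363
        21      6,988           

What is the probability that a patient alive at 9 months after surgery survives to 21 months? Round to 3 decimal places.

The conditional survival probability is l(21)/l(9) = 6,988/15,970 = 0.437570.

0.438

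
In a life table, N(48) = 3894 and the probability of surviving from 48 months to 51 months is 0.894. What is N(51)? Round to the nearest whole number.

N(51) = N(48) × p = 3894 × 0.894 = 3481.

3481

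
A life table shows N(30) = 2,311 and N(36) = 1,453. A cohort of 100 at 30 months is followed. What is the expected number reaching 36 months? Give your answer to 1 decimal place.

The relevant probability is 1,453/2,311 = 0.628732.
Expected number = 100 × 0.628732 = 62.9.

62.9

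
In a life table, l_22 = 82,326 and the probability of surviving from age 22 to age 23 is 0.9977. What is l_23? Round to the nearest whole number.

82137

l_23 = l_22 × p = 82,326 × 0.9977 = 82137.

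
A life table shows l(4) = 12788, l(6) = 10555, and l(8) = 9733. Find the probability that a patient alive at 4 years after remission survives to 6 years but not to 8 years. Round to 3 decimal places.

0.064

This is the probability of reaching 6 but not 8, conditional on being alive at 4: (l(6) − l(8)) / l(4).
= (10555 − 9733) / 12788 = 822 / 12788 = 0.064279.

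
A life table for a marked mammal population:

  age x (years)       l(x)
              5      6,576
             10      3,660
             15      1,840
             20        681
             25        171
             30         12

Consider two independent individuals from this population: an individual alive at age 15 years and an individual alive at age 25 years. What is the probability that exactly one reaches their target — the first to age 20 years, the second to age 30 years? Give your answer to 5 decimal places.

p₁ = l(20)/l(15) = 681/1,840 = 0.370109; p₂ = l(30)/l(25) = 12/171 = 0.070175.
P(exactly one) = p₁(1−p₂) + (1−p₁)p₂ = 0.344137 + 0.044203 = 0.388339.

0.38834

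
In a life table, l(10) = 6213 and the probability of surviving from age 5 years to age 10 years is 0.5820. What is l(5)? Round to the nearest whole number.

10675

l(5) = l(10) / p = 6213 / 0.5820 = 10675.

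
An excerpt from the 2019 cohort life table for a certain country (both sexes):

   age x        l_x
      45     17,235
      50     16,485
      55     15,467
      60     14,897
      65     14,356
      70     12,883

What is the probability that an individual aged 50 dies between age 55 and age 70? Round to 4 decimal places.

We want 5|15q50 = (l_55 − l_70)/l_50.
This is the probability of reaching 55 but not 70, conditional on being alive at 50: (l_55 − l_70) / l_50.
= (15,467 − 12,883) / 16,485 = 2,584 / 16,485 = 0.156749.

0.1567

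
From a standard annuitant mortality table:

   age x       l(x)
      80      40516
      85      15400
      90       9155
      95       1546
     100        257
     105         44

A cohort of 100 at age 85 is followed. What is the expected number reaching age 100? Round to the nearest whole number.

The relevant probability is 257/15400 = 0.016688.
Expected number = 100 × 0.016688 = 2.

2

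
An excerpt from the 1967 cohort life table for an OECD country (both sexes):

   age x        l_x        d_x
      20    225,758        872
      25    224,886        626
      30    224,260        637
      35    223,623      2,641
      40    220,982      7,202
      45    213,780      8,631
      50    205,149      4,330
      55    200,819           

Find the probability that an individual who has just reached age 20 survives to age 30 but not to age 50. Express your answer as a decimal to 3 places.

0.085

We want 10|20q20 = (l_30 − l_50)/l_20.
This is the probability of reaching 30 but not 50, conditional on being alive at 20: (l_30 − l_50) / l_20.
= (224,260 − 205,149) / 225,758 = 19,111 / 225,758 = 0.084653.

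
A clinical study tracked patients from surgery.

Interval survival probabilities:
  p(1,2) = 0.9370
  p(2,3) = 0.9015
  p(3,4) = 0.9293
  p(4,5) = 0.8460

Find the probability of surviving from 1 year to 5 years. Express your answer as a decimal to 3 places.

Chaining the interval survival probabilities: 0.9370 × 0.9015 × 0.9293 × 0.8460.
= 0.664097.

0.664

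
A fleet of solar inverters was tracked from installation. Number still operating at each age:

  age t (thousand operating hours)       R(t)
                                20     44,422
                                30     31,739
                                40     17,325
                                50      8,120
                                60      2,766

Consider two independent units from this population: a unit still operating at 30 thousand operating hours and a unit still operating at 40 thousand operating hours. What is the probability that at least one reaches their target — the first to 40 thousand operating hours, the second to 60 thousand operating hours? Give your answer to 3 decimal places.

0.618

p₁ = R(40)/R(30) = 17,325/31,739 = 0.545858; p₂ = R(60)/R(40) = 2,766/17,325 = 0.159654.
P(at least one) = 1 − (1−p₁)(1−p₂) = 1 − 0.454142 × 0.840346 = 0.618364.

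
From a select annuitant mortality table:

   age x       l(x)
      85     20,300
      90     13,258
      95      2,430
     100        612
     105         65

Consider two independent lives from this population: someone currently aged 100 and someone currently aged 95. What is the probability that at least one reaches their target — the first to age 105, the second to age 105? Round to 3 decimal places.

p₁ = l(105)/l(100) = 65/612 = 0.106209; p₂ = l(105)/l(95) = 65/2,430 = 0.026749.
P(at least one) = 1 − (1−p₁)(1−p₂) = 1 − 0.893791 × 0.973251 = 0.130117.

0.130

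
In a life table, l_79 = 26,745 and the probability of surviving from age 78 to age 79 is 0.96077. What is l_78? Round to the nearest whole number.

27837

l_78 = l_79 / p = 26,745 / 0.96077 = 27837.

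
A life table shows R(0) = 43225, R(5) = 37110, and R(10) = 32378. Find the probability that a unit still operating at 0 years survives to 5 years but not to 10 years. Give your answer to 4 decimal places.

This is the probability of reaching 5 but not 10, conditional on being operational at 0: (R(5) − R(10)) / R(0).
= (37110 − 32378) / 43225 = 4732 / 43225 = 0.109474.

0.1095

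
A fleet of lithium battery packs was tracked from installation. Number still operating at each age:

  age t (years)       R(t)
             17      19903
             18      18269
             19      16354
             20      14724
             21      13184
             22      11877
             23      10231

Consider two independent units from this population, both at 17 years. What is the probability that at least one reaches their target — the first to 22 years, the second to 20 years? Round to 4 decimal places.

0.8951

p₁ = R(22)/R(17) = 11877/19903 = 0.596744; p₂ = R(20)/R(17) = 14724/19903 = 0.739788.
P(at least one) = 1 − (1−p₁)(1−p₂) = 1 − 0.403256 × 0.260212 = 0.895068.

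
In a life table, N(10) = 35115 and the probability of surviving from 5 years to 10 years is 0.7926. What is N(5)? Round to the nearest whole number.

44304

N(5) = N(10) / p = 35115 / 0.7926 = 44304.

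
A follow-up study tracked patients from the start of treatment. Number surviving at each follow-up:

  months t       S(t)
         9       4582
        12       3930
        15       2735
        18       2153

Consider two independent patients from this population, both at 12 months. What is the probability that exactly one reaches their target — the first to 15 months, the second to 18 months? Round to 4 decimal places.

p₁ = S(15)/S(12) = 2735/3930 = 0.695929; p₂ = S(18)/S(12) = 2153/3930 = 0.547837.
P(exactly one) = p₁(1−p₂) + (1−p₁)p₂ = 0.314673 + 0.166581 = 0.481255.

0.4813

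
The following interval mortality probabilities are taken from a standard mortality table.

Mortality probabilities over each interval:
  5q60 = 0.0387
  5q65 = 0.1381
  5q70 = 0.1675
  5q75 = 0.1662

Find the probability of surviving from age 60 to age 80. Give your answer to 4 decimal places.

Chaining the interval survival probabilities: (1 − 0.0387) × (1 − 0.1381) × (1 − 0.1675) × (1 − 0.1662).
= 0.9613 × 0.8619 × 0.8325 × 0.8338 = 0.575125.

0.5751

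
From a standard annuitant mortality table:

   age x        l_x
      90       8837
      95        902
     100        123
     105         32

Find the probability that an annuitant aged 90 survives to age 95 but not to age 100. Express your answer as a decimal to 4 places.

We want 5|5q90 = (l_95 − l_100)/l_90.
This is the probability of reaching 95 but not 100, conditional on being alive at 90: (l_95 − l_100) / l_90.
= (902 − 123) / 8837 = 779 / 8837 = 0.088152.

0.0882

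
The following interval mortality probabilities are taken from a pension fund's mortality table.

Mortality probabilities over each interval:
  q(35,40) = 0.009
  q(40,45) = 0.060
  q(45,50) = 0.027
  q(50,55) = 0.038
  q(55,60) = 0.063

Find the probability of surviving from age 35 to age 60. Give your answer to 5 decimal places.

0.81701

Survival from 35 to 60 is the product of surviving each interval: (1 − 0.009) × (1 − 0.060) × (1 − 0.027) × (1 − 0.038) × (1 − 0.063).
= 0.991 × 0.940 × 0.973 × 0.962 × 0.937 = 0.817013.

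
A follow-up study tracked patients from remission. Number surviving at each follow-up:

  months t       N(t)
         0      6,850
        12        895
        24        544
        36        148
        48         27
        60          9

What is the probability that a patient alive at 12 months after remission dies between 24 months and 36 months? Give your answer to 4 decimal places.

This is the probability of reaching 24 but not 36, conditional on being alive at 12: (N(24) − N(36)) / N(12).
= (544 − 148) / 895 = 396 / 895 = 0.442458.

0.4425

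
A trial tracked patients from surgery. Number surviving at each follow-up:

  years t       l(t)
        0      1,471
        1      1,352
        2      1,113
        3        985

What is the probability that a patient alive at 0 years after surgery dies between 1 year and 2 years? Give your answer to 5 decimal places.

This is the probability of reaching 1 but not 2, conditional on being alive at 0: (l(1) − l(2)) / l(0).
= (1,352 − 1,113) / 1,471 = 239 / 1,471 = 0.162475.

0.16247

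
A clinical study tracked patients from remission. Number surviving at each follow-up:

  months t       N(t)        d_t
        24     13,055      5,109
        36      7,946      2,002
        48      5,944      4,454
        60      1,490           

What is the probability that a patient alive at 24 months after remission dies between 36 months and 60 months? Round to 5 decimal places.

This is the probability of reaching 36 but not 60, conditional on being alive at 24: (N(36) − N(60)) / N(24).
= (7,946 − 1,490) / 13,055 = 6,456 / 13,055 = 0.494523.

0.49452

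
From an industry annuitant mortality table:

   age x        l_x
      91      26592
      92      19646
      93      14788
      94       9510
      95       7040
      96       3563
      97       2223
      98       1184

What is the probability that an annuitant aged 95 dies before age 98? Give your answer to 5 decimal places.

0.83182

P(die before 98 | alive at 95) = 1 − l_98/l_95 = 1 − 1184/7040 = (5856)/7040 = 0.831818.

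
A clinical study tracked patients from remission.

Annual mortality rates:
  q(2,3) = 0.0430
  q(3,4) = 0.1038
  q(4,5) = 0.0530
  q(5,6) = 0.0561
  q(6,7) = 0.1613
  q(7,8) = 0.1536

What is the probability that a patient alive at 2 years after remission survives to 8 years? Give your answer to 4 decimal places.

0.5442

P(survive 2→8) = (1 − 0.0430) × (1 − 0.1038) × (1 − 0.0530) × (1 − 0.0561) × (1 − 0.1613) × (1 − 0.1536).
= 0.9570 × 0.8962 × 0.9470 × 0.9439 × 0.8387 × 0.8464 = 0.544221.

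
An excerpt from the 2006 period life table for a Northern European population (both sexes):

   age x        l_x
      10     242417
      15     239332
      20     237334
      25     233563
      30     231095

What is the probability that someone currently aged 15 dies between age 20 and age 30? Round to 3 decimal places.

We want 5|10q15 = (l_20 − l_30)/l_15.
This is the probability of reaching 20 but not 30, conditional on being alive at 15: (l_20 − l_30) / l_15.
= (237334 − 231095) / 239332 = 6239 / 239332 = 0.026068.

0.026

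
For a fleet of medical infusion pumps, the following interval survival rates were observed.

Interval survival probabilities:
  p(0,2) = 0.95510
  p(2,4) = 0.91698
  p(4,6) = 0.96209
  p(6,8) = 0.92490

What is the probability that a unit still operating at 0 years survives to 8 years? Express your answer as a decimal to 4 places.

The overall survival probability is 0.95510 × 0.91698 × 0.96209 × 0.92490.
= 0.779326.

0.7793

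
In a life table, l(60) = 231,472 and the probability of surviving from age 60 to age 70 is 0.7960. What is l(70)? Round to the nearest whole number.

184252

l(70) = l(60) × p = 231,472 × 0.7960 = 184252.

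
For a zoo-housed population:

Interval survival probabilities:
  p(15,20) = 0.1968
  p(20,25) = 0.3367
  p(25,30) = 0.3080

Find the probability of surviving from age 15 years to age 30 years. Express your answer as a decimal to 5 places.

The overall survival probability is 0.1968 × 0.3367 × 0.3080.
= 0.020409.

0.02041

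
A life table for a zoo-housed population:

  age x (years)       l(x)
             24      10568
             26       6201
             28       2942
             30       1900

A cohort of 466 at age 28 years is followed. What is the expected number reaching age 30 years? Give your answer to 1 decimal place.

301.0

The relevant probability is 1900/2942 = 0.645819.
Expected number = 466 × 0.645819 = 301.0.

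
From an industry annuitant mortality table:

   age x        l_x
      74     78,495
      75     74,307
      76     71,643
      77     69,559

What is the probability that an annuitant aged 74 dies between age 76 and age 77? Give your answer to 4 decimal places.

This is the probability of reaching 76 but not 77, conditional on being alive at 74: (l_76 − l_77) / l_74.
= (71,643 − 69,559) / 78,495 = 2,084 / 78,495 = 0.026549.

0.0265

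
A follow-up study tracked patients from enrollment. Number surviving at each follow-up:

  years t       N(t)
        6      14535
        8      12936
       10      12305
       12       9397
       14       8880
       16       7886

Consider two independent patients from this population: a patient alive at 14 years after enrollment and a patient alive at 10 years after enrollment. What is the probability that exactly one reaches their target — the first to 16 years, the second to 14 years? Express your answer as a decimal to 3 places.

p₁ = N(16)/N(14) = 7886/8880 = 0.888063; p₂ = N(14)/N(10) = 8880/12305 = 0.721658.
P(exactly one) = p₁(1−p₂) + (1−p₁)p₂ = 0.247185 + 0.080780 = 0.327965.

0.328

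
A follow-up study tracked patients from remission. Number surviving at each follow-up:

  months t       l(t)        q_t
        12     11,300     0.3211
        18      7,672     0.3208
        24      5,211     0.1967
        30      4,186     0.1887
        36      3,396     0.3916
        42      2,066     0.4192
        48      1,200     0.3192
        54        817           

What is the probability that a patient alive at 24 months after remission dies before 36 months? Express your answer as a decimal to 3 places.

P(die before 36 | alive at 24) = 1 − l(36)/l(24) = 1 − 3,396/5,211 = (1,815)/5,211 = 0.348302.

0.348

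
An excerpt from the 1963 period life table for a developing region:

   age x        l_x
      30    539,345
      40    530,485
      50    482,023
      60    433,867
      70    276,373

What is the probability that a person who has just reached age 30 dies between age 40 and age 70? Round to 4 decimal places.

This is the probability of reaching 40 but not 70, conditional on being alive at 30: (l_40 − l_70) / l_30.
= (530,485 − 276,373) / 539,345 = 254,112 / 539,345 = 0.471149.

0.4711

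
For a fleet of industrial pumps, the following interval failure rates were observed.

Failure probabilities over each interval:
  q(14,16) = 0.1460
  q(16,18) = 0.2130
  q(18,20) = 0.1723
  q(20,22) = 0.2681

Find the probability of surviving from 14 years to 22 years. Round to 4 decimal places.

The overall survival probability is (1 − 0.1460) × (1 − 0.2130) × (1 − 0.1723) × (1 − 0.2681).
= 0.8540 × 0.7870 × 0.8277 × 0.7319 = 0.407153.

0.4072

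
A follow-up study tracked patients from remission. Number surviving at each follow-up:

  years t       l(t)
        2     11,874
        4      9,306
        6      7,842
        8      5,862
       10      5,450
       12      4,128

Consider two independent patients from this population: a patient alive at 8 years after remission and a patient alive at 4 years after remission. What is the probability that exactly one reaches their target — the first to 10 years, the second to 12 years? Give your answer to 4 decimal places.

p₁ = l(10)/l(8) = 5,450/5,862 = 0.929717; p₂ = l(12)/l(4) = 4,128/9,306 = 0.443585.
P(exactly one) = p₁(1−p₂) + (1−p₁)p₂ = 0.517308 + 0.031176 = 0.548485.

0.5485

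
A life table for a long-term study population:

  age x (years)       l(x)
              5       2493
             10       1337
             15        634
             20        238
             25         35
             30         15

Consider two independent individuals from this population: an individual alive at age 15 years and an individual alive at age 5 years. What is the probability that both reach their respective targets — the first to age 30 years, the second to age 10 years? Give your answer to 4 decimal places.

0.0127

p₁ = l(30)/l(15) = 15/634 = 0.023659; p₂ = l(10)/l(5) = 1337/2493 = 0.536302.
P(both) = p₁ × p₂ = 0.023659 × 0.536302 = 0.012688.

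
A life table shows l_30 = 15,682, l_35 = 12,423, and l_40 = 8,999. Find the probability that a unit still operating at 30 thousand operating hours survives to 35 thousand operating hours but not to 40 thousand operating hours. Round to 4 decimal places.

0.2183

This is the probability of reaching 35 but not 40, conditional on being operational at 30: (l_35 − l_40) / l_30.
= (12,423 − 8,999) / 15,682 = 3,424 / 15,682 = 0.218339.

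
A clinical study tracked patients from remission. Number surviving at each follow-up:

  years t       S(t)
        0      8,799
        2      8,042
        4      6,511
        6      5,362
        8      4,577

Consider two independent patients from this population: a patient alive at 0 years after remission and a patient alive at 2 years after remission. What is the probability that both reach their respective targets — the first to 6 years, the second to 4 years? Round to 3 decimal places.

p₁ = S(6)/S(0) = 5,362/8,799 = 0.609387; p₂ = S(4)/S(2) = 6,511/8,042 = 0.809624.
P(both) = p₁ × p₂ = 0.609387 × 0.809624 = 0.493374.

0.493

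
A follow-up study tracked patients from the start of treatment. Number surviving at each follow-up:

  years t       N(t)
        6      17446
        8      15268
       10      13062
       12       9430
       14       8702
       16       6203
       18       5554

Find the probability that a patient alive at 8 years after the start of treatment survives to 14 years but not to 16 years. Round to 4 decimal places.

This is the probability of reaching 14 but not 16, conditional on being alive at 8: (N(14) − N(16)) / N(8).
= (8702 − 6203) / 15268 = 2499 / 15268 = 0.163676.

0.1637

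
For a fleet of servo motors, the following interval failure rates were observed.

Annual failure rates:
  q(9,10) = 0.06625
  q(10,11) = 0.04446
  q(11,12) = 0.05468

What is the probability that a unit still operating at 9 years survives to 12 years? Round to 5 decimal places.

0.84345

Chaining the interval survival probabilities: (1 − 0.06625) × (1 − 0.04446) × (1 − 0.05468).
= 0.93375 × 0.95554 × 0.94532 = 0.843448.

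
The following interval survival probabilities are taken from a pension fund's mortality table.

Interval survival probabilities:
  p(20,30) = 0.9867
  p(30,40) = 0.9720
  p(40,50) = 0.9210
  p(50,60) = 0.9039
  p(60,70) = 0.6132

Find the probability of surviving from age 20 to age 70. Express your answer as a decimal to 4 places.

Chaining the interval survival probabilities: 0.9867 × 0.9720 × 0.9210 × 0.9039 × 0.6132.
= 0.489591.

0.4896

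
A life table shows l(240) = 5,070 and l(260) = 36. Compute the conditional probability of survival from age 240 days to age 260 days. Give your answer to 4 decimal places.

0.0071

The conditional survival probability is l(260)/l(240) = 36/5,070 = 0.007101.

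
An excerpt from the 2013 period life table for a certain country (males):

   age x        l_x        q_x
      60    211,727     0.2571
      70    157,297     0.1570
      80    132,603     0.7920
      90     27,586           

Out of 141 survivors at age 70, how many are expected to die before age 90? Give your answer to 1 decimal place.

116.3

The relevant probability is 1 − 27,586/157,297 = 0.824625.
Expected number = 141 × 0.824625 = 116.3.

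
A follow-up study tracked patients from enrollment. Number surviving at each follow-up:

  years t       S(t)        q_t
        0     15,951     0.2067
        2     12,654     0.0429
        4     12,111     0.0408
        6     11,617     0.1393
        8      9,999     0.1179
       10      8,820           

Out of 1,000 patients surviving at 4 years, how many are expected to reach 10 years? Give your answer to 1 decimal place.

The relevant probability is 8,820/12,111 = 0.728264.
Expected number = 1,000 × 0.728264 = 728.3.

728.3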